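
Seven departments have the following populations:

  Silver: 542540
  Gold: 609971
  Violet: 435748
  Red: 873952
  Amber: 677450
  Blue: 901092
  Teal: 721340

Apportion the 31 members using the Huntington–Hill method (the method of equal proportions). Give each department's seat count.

With divisor 158089: modified quotas Silver 3.432, Gold 3.858, Violet 2.756, Red 5.528, Amber 4.285, Blue 5.700, Teal 4.563.
Geometric-mean thresholds: Silver √(3·4)=3.464, Gold √(3·4)=3.464, Violet √(2·3)=2.449, Red √(5·6)=5.477, Amber √(4·5)=4.472, Blue √(5·6)=5.477, Teal √(4·5)=4.472.
Each quota rounded against its threshold gives Silver 3, Gold 4, Violet 3, Red 6, Amber 4, Blue 6, Teal 5 (total 31).

Silver: 3, Gold: 4, Violet: 3, Red: 6, Amber: 4, Blue: 6, Teal: 5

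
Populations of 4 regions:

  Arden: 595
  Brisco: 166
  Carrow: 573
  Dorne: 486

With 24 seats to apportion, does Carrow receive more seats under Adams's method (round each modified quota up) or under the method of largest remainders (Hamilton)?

Adams: Arden 8, Brisco 3, Carrow 7, Dorne 6.
Hamilton: Arden 8, Brisco 2, Carrow 8, Dorne 6.
Carrow gets 7 under Adams and 8 under Hamilton.

Hamilton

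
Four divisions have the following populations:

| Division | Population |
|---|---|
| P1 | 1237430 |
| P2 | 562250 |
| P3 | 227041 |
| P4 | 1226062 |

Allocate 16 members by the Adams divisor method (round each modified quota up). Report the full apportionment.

Standard divisor 3252783/16 ≈ 203298.938; standard quotas: P1 6.087, P2 2.766, P3 1.117, P4 6.031.
Rounding up gives 7, 3, 2, 7 = 19 seats, so the divisor must be adjusted.
With modified divisor 236100: modified quotas P1 5.241, P2 2.381, P3 0.962, P4 5.193.
Rounding up: P1 6, P2 3, P3 1, P4 6 (total 16).

P1: 6, P2: 3, P3: 1, P4: 6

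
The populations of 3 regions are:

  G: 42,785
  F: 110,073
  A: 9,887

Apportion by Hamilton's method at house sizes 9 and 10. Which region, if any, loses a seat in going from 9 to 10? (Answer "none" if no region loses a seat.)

At 9 seats: G 2, F 6, A 1.
At 10 seats: G 3, F 7, A 0.
A drops from 1 to 0.

A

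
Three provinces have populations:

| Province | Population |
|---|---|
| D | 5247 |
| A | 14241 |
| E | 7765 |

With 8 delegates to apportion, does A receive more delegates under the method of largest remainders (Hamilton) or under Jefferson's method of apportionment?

Jefferson

Hamilton: D 2, A 4, E 2.
Jefferson: D 1, A 5, E 2.
A gets 4 under Hamilton and 5 under Jefferson.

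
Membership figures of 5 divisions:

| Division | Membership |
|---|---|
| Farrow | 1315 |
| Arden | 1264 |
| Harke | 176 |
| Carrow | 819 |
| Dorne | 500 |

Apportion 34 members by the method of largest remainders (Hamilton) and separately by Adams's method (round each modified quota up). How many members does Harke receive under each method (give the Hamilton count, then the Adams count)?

Hamilton: Farrow 11, Arden 11, Harke 1, Carrow 7, Dorne 4.
Adams: Farrow 11, Arden 10, Harke 2, Carrow 7, Dorne 4.
Harke gets 1 under Hamilton and 2 under Adams.

1 and 2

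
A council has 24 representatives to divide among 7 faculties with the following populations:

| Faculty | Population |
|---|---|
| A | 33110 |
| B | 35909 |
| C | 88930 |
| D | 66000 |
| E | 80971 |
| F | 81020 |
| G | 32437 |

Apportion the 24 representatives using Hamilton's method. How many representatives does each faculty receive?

A=2, B=2, C=5, D=4, E=4, F=5, G=2

The standard divisor is 418377/24 ≈ 17432.375.
Standard quotas: A 1.8993, B 2.0599, C 5.1014, D 3.7861, E 4.6449, F 4.6477, G 1.8607.
Lower quotas: A 1, B 2, C 5, D 3, E 4, F 4, G 1 (sum 20, leaving 4 seats).
Remainders in descending order: A 0.8993, G 0.8607, D 0.7861, F 0.6477, E 0.6449, C 0.1014, B 0.0599.
The surplus seats go to A, G, D, F.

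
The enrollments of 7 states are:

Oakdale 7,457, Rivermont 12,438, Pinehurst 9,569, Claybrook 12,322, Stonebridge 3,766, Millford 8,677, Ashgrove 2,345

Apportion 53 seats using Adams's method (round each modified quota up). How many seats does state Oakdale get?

Standard divisor 56574/53 ≈ 1067.434; standard quotas: Oakdale 6.986, Rivermont 11.652, Pinehurst 8.964, Claybrook 11.544, Stonebridge 3.528, Millford 8.129, Ashgrove 2.197.
Rounding up gives 7, 12, 9, 12, 4, 9, 3 = 56 seats, so the divisor must be adjusted.
With modified divisor 1150: modified quotas Oakdale 6.484, Rivermont 10.816, Pinehurst 8.321, Claybrook 10.715, Stonebridge 3.275, Millford 7.545, Ashgrove 2.039.
Rounding up: Oakdale 7, Rivermont 11, Pinehurst 9, Claybrook 11, Stonebridge 4, Millford 8, Ashgrove 3 (total 53).
Oakdale receives 7.

7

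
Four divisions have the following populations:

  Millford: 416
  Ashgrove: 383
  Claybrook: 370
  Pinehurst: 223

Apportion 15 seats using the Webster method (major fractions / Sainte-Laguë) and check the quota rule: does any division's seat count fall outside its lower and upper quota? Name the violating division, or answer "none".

none

Standard quotas: Millford 4.483, Ashgrove 4.127, Claybrook 3.987, Pinehurst 2.403.
Webster allocation: Millford 5, Ashgrove 4, Claybrook 4, Pinehurst 2.
Every allocation lies between the lower and upper quota.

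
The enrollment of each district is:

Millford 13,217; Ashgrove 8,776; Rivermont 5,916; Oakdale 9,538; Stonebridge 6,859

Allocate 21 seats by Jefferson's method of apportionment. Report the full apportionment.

Standard divisor 44306/21 ≈ 2109.81; standard quotas: Millford 6.265, Ashgrove 4.160, Rivermont 2.804, Oakdale 4.521, Stonebridge 3.251.
Rounding down gives 6, 4, 2, 4, 3 = 19 seats, so the divisor must be adjusted.
With modified divisor 1898: modified quotas Millford 6.964, Ashgrove 4.624, Rivermont 3.117, Oakdale 5.025, Stonebridge 3.614.
Rounding down: Millford 6, Ashgrove 4, Rivermont 3, Oakdale 5, Stonebridge 3 (total 21).

Millford 6, Ashgrove 4, Rivermont 3, Oakdale 5, Stonebridge 3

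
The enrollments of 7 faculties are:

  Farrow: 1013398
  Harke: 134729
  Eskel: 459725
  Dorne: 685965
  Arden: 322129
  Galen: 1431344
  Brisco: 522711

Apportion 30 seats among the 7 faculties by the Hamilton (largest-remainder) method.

Farrow 7, Harke 1, Eskel 3, Dorne 5, Arden 2, Galen 9, Brisco 3

The standard divisor is 4570001/30 ≈ 152333.367.
Standard quotas: Farrow 6.6525, Harke 0.8844, Eskel 3.0179, Dorne 4.5031, Arden 2.1146, Galen 9.3961, Brisco 3.4314.
Lower quotas: Farrow 6, Harke 0, Eskel 3, Dorne 4, Arden 2, Galen 9, Brisco 3 (sum 27, leaving 3 seats).
Remainders in descending order: Harke 0.8844, Farrow 0.6525, Dorne 0.5031, Brisco 0.4314, Galen 0.3961, Arden 0.1146, Eskel 0.0179.
Largest remainders: Harke, Farrow, Dorne receive the extra seats.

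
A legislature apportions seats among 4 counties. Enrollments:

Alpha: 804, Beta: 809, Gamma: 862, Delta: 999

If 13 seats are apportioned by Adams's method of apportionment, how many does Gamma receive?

Standard divisor 3474/13 ≈ 267.231; standard quotas: Alpha 3.009, Beta 3.027, Gamma 3.226, Delta 3.738.
Rounding up gives 4, 4, 4, 4 = 16 seats, so the divisor must be adjusted.
With modified divisor 300: modified quotas Alpha 2.680, Beta 2.697, Gamma 2.873, Delta 3.330.
Rounding up: Alpha 3, Beta 3, Gamma 3, Delta 4 (total 13).
Gamma receives 3.

3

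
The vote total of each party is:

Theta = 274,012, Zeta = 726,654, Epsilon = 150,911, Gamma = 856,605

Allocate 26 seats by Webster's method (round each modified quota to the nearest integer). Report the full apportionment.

Theta: 4, Zeta: 9, Epsilon: 2, Gamma: 11

Standard divisor 2008182/26 ≈ 77237.769; standard quotas: Theta 3.548, Zeta 9.408, Epsilon 1.954, Gamma 11.090.
Rounding to the nearest integer gives Theta 4, Zeta 9, Epsilon 2, Gamma 11 — total 26, matching the house size, so no adjustment is needed.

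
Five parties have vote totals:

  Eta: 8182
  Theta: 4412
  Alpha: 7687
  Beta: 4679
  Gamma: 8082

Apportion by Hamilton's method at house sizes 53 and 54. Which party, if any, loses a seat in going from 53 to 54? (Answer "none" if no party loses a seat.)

none

At 53 seats: Eta 13, Theta 7, Alpha 12, Beta 8, Gamma 13.
At 54 seats: Eta 13, Theta 7, Alpha 13, Beta 8, Gamma 13.
No party's allocation decreased.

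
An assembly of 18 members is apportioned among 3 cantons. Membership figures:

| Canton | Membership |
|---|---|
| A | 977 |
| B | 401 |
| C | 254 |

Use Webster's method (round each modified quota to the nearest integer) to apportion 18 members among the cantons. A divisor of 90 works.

A: 11, B: 4, C: 3

With modified divisor 90: modified quotas A 10.856, B 4.456, C 2.822.
Rounding to the nearest integer: A 11, B 4, C 3 (total 18).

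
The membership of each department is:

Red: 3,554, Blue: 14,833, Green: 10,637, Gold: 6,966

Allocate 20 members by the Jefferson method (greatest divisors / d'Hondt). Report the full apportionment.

Red 2, Blue 8, Green 6, Gold 4

Standard divisor 35990/20 ≈ 1799.5; standard quotas: Red 1.975, Blue 8.243, Green 5.911, Gold 3.871.
Rounding down gives 1, 8, 5, 3 = 17 seats, so the divisor must be adjusted.
With modified divisor 1700: modified quotas Red 2.091, Blue 8.725, Green 6.257, Gold 4.098.
Rounding down: Red 2, Blue 8, Green 6, Gold 4 (total 20).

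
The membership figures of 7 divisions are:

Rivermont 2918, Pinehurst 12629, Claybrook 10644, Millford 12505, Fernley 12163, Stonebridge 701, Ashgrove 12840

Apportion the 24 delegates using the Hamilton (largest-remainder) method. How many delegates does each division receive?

Total 64400; standard divisor 64400/24 ≈ 2683.333.
Standard quotas: Rivermont 1.0875, Pinehurst 4.7065, Claybrook 3.9667, Millford 4.6602, Fernley 4.5328, Stonebridge 0.2612, Ashgrove 4.7851.
Lower quotas: Rivermont 1, Pinehurst 4, Claybrook 3, Millford 4, Fernley 4, Stonebridge 0, Ashgrove 4 (sum 20, leaving 4 seats).
Remainders in descending order: Claybrook 0.9667, Ashgrove 0.7851, Pinehurst 0.7065, Millford 0.6602, Fernley 0.5328, Stonebridge 0.2612, Rivermont 0.0875.
Largest remainders: Claybrook, Ashgrove, Pinehurst, Millford receive the extra seats.

Rivermont 1, Pinehurst 5, Claybrook 4, Millford 5, Fernley 4, Stonebridge 0, Ashgrove 5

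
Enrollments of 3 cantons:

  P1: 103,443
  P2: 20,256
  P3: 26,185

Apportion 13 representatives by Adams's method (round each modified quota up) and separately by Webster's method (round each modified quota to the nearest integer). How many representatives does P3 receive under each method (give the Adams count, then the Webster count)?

Adams: P1 8, P2 2, P3 3.
Webster: P1 9, P2 2, P3 2.
P3 gets 3 under Adams and 2 under Webster.

3 and 2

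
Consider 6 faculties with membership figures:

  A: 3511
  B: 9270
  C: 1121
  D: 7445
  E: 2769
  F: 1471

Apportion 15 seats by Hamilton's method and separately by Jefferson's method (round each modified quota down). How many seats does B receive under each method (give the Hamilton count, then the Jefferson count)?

Hamilton: A 2, B 5, C 1, D 4, E 2, F 1.
Jefferson: A 2, B 6, C 0, D 5, E 1, F 1.
B gets 5 under Hamilton and 6 under Jefferson.

5 and 6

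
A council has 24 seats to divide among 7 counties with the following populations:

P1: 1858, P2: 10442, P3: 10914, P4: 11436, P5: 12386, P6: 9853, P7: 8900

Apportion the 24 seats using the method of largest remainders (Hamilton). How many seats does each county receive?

P1 1, P2 4, P3 4, P4 4, P5 4, P6 4, P7 3

The standard divisor is 65789/24 ≈ 2741.208.
Standard quotas: P1 0.6778, P2 3.8093, P3 3.9815, P4 4.1719, P5 4.5184, P6 3.5944, P7 3.2467.
Lower quotas: P1 0, P2 3, P3 3, P4 4, P5 4, P6 3, P7 3 (sum 20, leaving 4 seats).
Remainders in descending order: P3 0.9815, P2 0.8093, P1 0.6778, P6 0.5944, P5 0.5184, P7 0.2467, P4 0.1719.
Largest remainders: P3, P2, P1, P6 receive the extra seats.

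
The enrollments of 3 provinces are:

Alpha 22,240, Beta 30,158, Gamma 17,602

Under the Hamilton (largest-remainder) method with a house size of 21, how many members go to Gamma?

5

The standard divisor is 70000/21 ≈ 3333.333.
Standard quotas: Alpha 6.6720, Beta 9.0474, Gamma 5.2806.
Lower quotas: Alpha 6, Beta 9, Gamma 5 (sum 20, leaving 1 seat).
Remainders in descending order: Alpha 0.6720, Gamma 0.2806, Beta 0.0474.
The surplus seat goes to Alpha.
Gamma receives 5.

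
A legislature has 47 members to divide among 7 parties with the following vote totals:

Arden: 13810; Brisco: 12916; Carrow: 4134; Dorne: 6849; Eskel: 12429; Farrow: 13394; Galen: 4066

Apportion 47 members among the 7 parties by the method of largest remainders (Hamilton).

Arden 9, Brisco 9, Carrow 3, Dorne 5, Eskel 9, Farrow 9, Galen 3

Standard divisor: 67598 ÷ 47 ≈ 1438.255.
Standard quotas: Arden 9.6019, Brisco 8.9803, Carrow 2.8743, Dorne 4.7620, Eskel 8.6417, Farrow 9.3127, Galen 2.8270.
Lower quotas: Arden 9, Brisco 8, Carrow 2, Dorne 4, Eskel 8, Farrow 9, Galen 2 (sum 42, leaving 5 seats).
Remainders in descending order: Brisco 0.9803, Carrow 0.8743, Galen 0.8270, Dorne 0.7620, Eskel 0.6417, Arden 0.6019, Farrow 0.3127.
Largest remainders: Brisco, Carrow, Galen, Dorne, Eskel receive the extra seats.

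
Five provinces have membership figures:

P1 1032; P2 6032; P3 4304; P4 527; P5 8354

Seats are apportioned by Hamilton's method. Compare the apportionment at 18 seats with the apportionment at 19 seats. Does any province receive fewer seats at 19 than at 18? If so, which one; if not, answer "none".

P4

At 18 seats: P1 1, P2 5, P3 4, P4 1, P5 7.
At 19 seats: P1 1, P2 6, P3 4, P4 0, P5 8.
P4 drops from 1 to 0.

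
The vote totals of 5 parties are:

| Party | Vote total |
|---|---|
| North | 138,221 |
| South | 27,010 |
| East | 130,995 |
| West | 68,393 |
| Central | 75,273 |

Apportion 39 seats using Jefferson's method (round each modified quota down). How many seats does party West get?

Standard divisor 439892/39 ≈ 11279.282; standard quotas: North 12.254, South 2.395, East 11.614, West 6.064, Central 6.674.
Rounding down gives 12, 2, 11, 6, 6 = 37 seats, so the divisor must be adjusted.
With modified divisor 10700: modified quotas North 12.918, South 2.524, East 12.243, West 6.392, Central 7.035.
Rounding down: North 12, South 2, East 12, West 6, Central 7 (total 39).
West receives 6.

6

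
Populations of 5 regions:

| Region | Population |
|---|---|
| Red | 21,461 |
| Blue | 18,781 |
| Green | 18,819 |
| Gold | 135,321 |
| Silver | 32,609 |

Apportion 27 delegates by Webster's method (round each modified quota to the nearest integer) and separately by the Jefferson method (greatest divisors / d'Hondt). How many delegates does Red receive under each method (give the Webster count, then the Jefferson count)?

Webster: Red 3, Blue 2, Green 2, Gold 16, Silver 4.
Jefferson: Red 2, Blue 2, Green 2, Gold 17, Silver 4.
Red gets 3 under Webster and 2 under Jefferson.

3 and 2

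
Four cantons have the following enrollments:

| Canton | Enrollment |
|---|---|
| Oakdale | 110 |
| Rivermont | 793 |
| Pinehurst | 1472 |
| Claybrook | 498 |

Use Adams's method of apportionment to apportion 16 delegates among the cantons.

Oakdale 1, Rivermont 4, Pinehurst 8, Claybrook 3

Standard divisor 2873/16 ≈ 179.562; standard quotas: Oakdale 0.613, Rivermont 4.416, Pinehurst 8.198, Claybrook 2.773.
Rounding up gives 1, 5, 9, 3 = 18 seats, so the divisor must be adjusted.
With modified divisor 200: modified quotas Oakdale 0.550, Rivermont 3.965, Pinehurst 7.360, Claybrook 2.490.
Rounding up: Oakdale 1, Rivermont 4, Pinehurst 8, Claybrook 3 (total 16).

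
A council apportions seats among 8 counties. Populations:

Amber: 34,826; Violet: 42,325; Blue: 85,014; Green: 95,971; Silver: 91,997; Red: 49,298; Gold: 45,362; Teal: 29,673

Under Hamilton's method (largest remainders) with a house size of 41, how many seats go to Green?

8

Total 474466; standard divisor 474466/41 ≈ 11572.341.
Standard quotas: Amber 3.0094, Violet 3.6574, Blue 7.3463, Green 8.2931, Silver 7.9497, Red 4.2600, Gold 3.9199, Teal 2.5641.
Lower quotas: Amber 3, Violet 3, Blue 7, Green 8, Silver 7, Red 4, Gold 3, Teal 2 (sum 37, leaving 4 seats).
Remainders in descending order: Silver 0.9497, Gold 0.9199, Violet 0.6574, Teal 0.5641, Blue 0.3463, Green 0.2931, Red 0.2600, Amber 0.0094.
The surplus seats go to Silver, Gold, Violet, Teal.
Green receives 8.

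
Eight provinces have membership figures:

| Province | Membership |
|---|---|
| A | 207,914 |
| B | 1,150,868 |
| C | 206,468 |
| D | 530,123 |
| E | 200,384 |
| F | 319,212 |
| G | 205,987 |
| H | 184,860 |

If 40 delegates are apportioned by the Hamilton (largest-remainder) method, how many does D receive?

Total 3005816; standard divisor 3005816/40 ≈ 75145.4.
Standard quotas: A 2.7668, B 15.3152, C 2.7476, D 7.0546, E 2.6666, F 4.2479, G 2.7412, H 2.4600.
Lower quotas: A 2, B 15, C 2, D 7, E 2, F 4, G 2, H 2 (sum 36, leaving 4 seats).
Remainders in descending order: A 0.7668, C 0.7476, G 0.7412, E 0.6666, H 0.4600, B 0.3152, F 0.2479, D 0.0546.
The surplus seats go to A, C, G, E.
D receives 7.

7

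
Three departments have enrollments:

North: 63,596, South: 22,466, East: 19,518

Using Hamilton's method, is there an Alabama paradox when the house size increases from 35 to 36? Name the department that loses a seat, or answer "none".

East

At 35 seats: North 21, South 7, East 7.
At 36 seats: North 22, South 8, East 6.
East drops from 7 to 6.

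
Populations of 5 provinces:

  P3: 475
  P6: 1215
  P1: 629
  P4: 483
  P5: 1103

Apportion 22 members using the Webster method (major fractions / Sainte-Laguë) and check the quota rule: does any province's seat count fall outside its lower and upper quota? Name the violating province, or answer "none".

Standard quotas: P3 2.676, P6 6.845, P1 3.544, P4 2.721, P5 6.214.
Webster allocation: P3 3, P6 7, P1 3, P4 3, P5 6.
Every allocation lies between the lower and upper quota.

none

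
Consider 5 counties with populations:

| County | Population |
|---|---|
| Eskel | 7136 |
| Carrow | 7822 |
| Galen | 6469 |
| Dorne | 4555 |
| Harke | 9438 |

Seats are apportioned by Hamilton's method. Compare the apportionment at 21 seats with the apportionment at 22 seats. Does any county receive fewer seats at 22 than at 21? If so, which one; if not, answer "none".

none

At 21 seats: Eskel 4, Carrow 5, Galen 4, Dorne 3, Harke 5.
At 22 seats: Eskel 4, Carrow 5, Galen 4, Dorne 3, Harke 6.
No county's allocation decreased.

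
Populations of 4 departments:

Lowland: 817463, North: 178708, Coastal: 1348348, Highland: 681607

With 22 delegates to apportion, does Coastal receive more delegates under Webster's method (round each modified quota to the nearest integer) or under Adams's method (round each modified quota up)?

Webster: Lowland 6, North 1, Coastal 10, Highland 5.
Adams: Lowland 6, North 2, Coastal 9, Highland 5.
Coastal gets 10 under Webster and 9 under Adams.

Webster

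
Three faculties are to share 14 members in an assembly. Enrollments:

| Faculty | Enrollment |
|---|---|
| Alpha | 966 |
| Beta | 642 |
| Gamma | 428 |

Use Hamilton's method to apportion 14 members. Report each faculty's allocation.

Total 2036; standard divisor 2036/14 ≈ 145.429.
Standard quotas: Alpha 6.642, Beta 4.415, Gamma 2.943.
Lower quotas: Alpha 6, Beta 4, Gamma 2 (sum 12, leaving 2 seats).
Remainders in descending order: Gamma 0.943, Alpha 0.642, Beta 0.415.
Largest remainders: Gamma, Alpha receive the extra seats.

Alpha: 7, Beta: 4, Gamma: 3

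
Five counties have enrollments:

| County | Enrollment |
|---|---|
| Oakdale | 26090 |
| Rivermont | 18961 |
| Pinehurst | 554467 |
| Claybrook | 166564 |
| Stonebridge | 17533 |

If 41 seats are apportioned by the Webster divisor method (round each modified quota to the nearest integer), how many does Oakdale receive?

1

Standard divisor 783615/41 ≈ 19112.561; standard quotas: Oakdale 1.365, Rivermont 0.992, Pinehurst 29.011, Claybrook 8.715, Stonebridge 0.917.
Rounding to the nearest integer gives Oakdale 1, Rivermont 1, Pinehurst 29, Claybrook 9, Stonebridge 1 — total 41, matching the house size, so no adjustment is needed.
Oakdale receives 1.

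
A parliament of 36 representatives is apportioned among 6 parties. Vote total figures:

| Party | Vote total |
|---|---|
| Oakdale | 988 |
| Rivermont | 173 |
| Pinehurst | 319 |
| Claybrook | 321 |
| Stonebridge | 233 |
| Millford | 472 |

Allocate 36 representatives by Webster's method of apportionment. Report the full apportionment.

Oakdale 14; Rivermont 2; Pinehurst 5; Claybrook 5; Stonebridge 3; Millford 7

Standard divisor 2506/36 ≈ 69.611; standard quotas: Oakdale 14.193, Rivermont 2.485, Pinehurst 4.583, Claybrook 4.611, Stonebridge 3.347, Millford 6.781.
Rounding to the nearest integer gives Oakdale 14, Rivermont 2, Pinehurst 5, Claybrook 5, Stonebridge 3, Millford 7 — total 36, matching the house size, so no adjustment is needed.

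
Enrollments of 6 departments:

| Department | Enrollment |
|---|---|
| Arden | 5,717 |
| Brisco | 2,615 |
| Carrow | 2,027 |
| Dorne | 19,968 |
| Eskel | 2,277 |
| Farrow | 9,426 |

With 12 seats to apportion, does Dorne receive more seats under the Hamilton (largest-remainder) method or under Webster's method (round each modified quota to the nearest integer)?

Hamilton

Hamilton: Arden 1, Brisco 1, Carrow 0, Dorne 6, Eskel 1, Farrow 3.
Webster: Arden 2, Brisco 1, Carrow 1, Dorne 5, Eskel 1, Farrow 2.
Dorne gets 6 under Hamilton and 5 under Webster.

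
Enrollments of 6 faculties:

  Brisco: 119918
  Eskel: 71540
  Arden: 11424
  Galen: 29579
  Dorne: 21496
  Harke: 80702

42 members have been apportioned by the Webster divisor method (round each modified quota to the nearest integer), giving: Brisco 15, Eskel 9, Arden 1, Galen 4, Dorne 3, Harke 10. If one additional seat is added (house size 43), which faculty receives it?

Priority for the next seat is population ÷ (current seats + 0.5).
Priorities: Brisco 7736.645, Eskel 7530.526, Arden 7616.000, Galen 6573.111, Dorne 6141.714, Harke 7685.905.
Highest priority: Brisco.

Brisco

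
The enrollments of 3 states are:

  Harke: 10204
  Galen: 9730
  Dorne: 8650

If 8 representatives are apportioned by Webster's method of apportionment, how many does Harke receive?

Standard divisor 28584/8 ≈ 3573; standard quotas: Harke 2.856, Galen 2.723, Dorne 2.421.
Rounding to the nearest integer gives Harke 3, Galen 3, Dorne 2 — total 8, matching the house size, so no adjustment is needed.
Harke receives 3.

3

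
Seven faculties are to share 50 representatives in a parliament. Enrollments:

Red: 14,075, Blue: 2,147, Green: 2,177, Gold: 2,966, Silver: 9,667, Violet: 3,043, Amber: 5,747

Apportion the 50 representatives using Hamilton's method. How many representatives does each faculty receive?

Red: 17, Blue: 3, Green: 3, Gold: 4, Silver: 12, Violet: 4, Amber: 7

The standard divisor is 39822/50 ≈ 796.44.
Standard quotas: Red 17.6724, Blue 2.6957, Green 2.7334, Gold 3.7241, Silver 12.1378, Violet 3.8208, Amber 7.2159.
Lower quotas: Red 17, Blue 2, Green 2, Gold 3, Silver 12, Violet 3, Amber 7 (sum 46, leaving 4 seats).
Remainders in descending order: Violet 0.8208, Green 0.7334, Gold 0.7241, Blue 0.6957, Red 0.6724, Amber 0.2159, Silver 0.1378.
Largest remainders: Violet, Green, Gold, Blue receive the extra seats.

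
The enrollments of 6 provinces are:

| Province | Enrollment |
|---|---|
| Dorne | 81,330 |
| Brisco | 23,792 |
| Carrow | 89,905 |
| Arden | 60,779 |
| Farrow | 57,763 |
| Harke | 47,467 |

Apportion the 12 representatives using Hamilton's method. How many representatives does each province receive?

Dorne: 3, Brisco: 1, Carrow: 3, Arden: 2, Farrow: 2, Harke: 1

Total 361036; standard divisor 361036/12 ≈ 30086.333.
Standard quotas: Dorne 2.7032, Brisco 0.7908, Carrow 2.9882, Arden 2.0202, Farrow 1.9199, Harke 1.5777.
Lower quotas: Dorne 2, Brisco 0, Carrow 2, Arden 2, Farrow 1, Harke 1 (sum 8, leaving 4 seats).
Remainders in descending order: Carrow 0.9882, Farrow 0.9199, Brisco 0.7908, Dorne 0.7032, Harke 0.5777, Arden 0.0202.
The surplus seats go to Carrow, Farrow, Brisco, Dorne.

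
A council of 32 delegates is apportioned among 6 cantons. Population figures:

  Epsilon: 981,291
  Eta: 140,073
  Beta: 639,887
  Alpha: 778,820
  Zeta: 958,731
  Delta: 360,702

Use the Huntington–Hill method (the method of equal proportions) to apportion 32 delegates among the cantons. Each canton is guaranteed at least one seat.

With divisor 118501: modified quotas Epsilon 8.281, Eta 1.182, Beta 5.400, Alpha 6.572, Zeta 8.090, Delta 3.044.
Geometric-mean thresholds: Epsilon √(8·9)=8.485, Eta √(1·2)=1.414, Beta √(5·6)=5.477, Alpha √(6·7)=6.481, Zeta √(8·9)=8.485, Delta √(3·4)=3.464.
Each quota rounded against its threshold gives Epsilon 8, Eta 1, Beta 5, Alpha 7, Zeta 8, Delta 3 (total 32).

Epsilon 8, Eta 1, Beta 5, Alpha 7, Zeta 8, Delta 3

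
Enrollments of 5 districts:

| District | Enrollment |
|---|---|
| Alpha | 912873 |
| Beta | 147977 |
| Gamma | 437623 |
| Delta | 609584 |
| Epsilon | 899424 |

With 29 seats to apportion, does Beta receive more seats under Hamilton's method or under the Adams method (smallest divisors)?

Hamilton: Alpha 9, Beta 1, Gamma 4, Delta 6, Epsilon 9.
Adams: Alpha 9, Beta 2, Gamma 4, Delta 6, Epsilon 8.
Beta gets 1 under Hamilton and 2 under Adams.

Adams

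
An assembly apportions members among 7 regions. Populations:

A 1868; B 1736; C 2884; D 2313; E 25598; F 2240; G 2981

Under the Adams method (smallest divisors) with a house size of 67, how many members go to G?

5

Standard divisor 39620/67 ≈ 591.343; standard quotas: A 3.159, B 2.936, C 4.877, D 3.911, E 43.288, F 3.788, G 5.041.
Rounding up gives 4, 3, 5, 4, 44, 4, 6 = 70 seats, so the divisor must be adjusted.
With modified divisor 616: modified quotas A 3.032, B 2.818, C 4.682, D 3.755, E 41.555, F 3.636, G 4.839.
Rounding up: A 4, B 3, C 5, D 4, E 42, F 4, G 5 (total 67).
G receives 5.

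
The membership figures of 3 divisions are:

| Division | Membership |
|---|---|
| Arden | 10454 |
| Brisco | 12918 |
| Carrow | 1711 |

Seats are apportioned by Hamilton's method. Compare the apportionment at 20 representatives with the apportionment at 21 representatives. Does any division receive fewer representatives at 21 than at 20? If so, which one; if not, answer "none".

At 20 seats: Arden 8, Brisco 10, Carrow 2.
At 21 seats: Arden 9, Brisco 11, Carrow 1.
Carrow drops from 2 to 1.

Carrow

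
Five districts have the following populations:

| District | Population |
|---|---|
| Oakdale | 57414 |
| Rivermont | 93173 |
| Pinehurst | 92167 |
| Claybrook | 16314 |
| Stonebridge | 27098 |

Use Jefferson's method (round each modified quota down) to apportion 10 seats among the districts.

Standard divisor 286166/10 ≈ 28616.6; standard quotas: Oakdale 2.006, Rivermont 3.256, Pinehurst 3.221, Claybrook 0.570, Stonebridge 0.947.
Rounding down gives 2, 3, 3, 0, 0 = 8 seats, so the divisor must be adjusted.
With modified divisor 23170: modified quotas Oakdale 2.478, Rivermont 4.021, Pinehurst 3.978, Claybrook 0.704, Stonebridge 1.170.
Rounding down: Oakdale 2, Rivermont 4, Pinehurst 3, Claybrook 0, Stonebridge 1 (total 10).

Oakdale 2, Rivermont 4, Pinehurst 3, Claybrook 0, Stonebridge 1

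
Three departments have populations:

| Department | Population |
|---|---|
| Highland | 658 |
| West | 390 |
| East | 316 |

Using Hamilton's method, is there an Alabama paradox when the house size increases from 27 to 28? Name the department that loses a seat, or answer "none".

none

At 27 seats: Highland 13, West 8, East 6.
At 28 seats: Highland 14, West 8, East 6.
No department's allocation decreased.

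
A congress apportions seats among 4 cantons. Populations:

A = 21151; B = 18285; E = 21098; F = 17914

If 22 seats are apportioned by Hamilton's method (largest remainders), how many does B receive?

5

Total 78448; standard divisor 78448/22 ≈ 3565.818.
Standard quotas: A 5.9316, B 5.1279, E 5.9167, F 5.0238.
Lower quotas: A 5, B 5, E 5, F 5 (sum 20, leaving 2 seats).
Remainders in descending order: A 0.9316, E 0.9167, B 0.1279, F 0.0238.
The surplus seats go to A, E.
B receives 5.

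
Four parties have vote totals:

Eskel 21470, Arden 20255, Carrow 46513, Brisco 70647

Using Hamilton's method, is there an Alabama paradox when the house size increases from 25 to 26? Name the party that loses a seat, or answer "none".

At 25 seats: Eskel 4, Arden 3, Carrow 7, Brisco 11.
At 26 seats: Eskel 3, Arden 3, Carrow 8, Brisco 12.
Eskel drops from 4 to 3.

Eskel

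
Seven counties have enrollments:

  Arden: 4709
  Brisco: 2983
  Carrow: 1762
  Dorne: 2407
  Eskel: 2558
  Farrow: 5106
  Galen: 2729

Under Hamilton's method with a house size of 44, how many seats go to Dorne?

Total 22254; standard divisor 22254/44 ≈ 505.773.
Standard quotas: Arden 9.3105, Brisco 5.8979, Carrow 3.4838, Dorne 4.7591, Eskel 5.0576, Farrow 10.0954, Galen 5.3957.
Lower quotas: Arden 9, Brisco 5, Carrow 3, Dorne 4, Eskel 5, Farrow 10, Galen 5 (sum 41, leaving 3 seats).
Remainders in descending order: Brisco 0.8979, Dorne 0.7591, Carrow 0.4838, Galen 0.3957, Arden 0.3105, Farrow 0.0954, Eskel 0.0576.
Largest remainders: Brisco, Dorne, Carrow receive the extra seats.
Dorne receives 5.

5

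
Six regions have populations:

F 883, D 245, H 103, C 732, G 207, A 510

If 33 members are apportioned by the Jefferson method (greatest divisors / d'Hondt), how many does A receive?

Standard divisor 2680/33 ≈ 81.212; standard quotas: F 10.873, D 3.017, H 1.268, C 9.013, G 2.549, A 6.280.
Rounding down gives 10, 3, 1, 9, 2, 6 = 31 seats, so the divisor must be adjusted.
With modified divisor 73.4: modified quotas F 12.030, D 3.338, H 1.403, C 9.973, G 2.820, A 6.948.
Rounding down: F 12, D 3, H 1, C 9, G 2, A 6 (total 33).
A receives 6.

6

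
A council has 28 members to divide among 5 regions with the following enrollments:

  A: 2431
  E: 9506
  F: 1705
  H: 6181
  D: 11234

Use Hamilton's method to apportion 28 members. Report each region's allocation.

A: 2, E: 9, F: 1, H: 6, D: 10

Standard divisor: 31057 ÷ 28 ≈ 1109.179.
Standard quotas: A 2.1917, E 8.5703, F 1.5372, H 5.5726, D 10.1282.
Lower quotas: A 2, E 8, F 1, H 5, D 10 (sum 26, leaving 2 seats).
Remainders in descending order: H 0.5726, E 0.5703, F 0.5372, A 0.1917, D 0.1282.
The surplus seats go to H, E.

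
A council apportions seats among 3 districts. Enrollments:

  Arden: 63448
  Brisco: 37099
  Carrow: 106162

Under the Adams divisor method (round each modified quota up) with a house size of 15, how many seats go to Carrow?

7

Standard divisor 206709/15 ≈ 13780.6; standard quotas: Arden 4.604, Brisco 2.692, Carrow 7.704.
Rounding up gives 5, 3, 8 = 16 seats, so the divisor must be adjusted.
With modified divisor 15500: modified quotas Arden 4.093, Brisco 2.393, Carrow 6.849.
Rounding up: Arden 5, Brisco 3, Carrow 7 (total 15).
Carrow receives 7.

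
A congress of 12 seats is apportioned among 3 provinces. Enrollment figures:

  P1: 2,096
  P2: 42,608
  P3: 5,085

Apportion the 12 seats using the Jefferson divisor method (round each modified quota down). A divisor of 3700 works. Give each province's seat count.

P1: 0, P2: 11, P3: 1

With modified divisor 3700: modified quotas P1 0.566, P2 11.516, P3 1.374.
Rounding down: P1 0, P2 11, P3 1 (total 12).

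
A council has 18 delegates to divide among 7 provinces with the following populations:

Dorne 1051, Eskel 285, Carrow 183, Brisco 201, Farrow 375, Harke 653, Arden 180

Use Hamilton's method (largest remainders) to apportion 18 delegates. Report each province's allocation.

Dorne=7, Eskel=2, Carrow=1, Brisco=1, Farrow=2, Harke=4, Arden=1

The standard divisor is 2928/18 ≈ 162.667.
Standard quotas: Dorne 6.461, Eskel 1.752, Carrow 1.125, Brisco 1.236, Farrow 2.305, Harke 4.014, Arden 1.107.
Lower quotas: Dorne 6, Eskel 1, Carrow 1, Brisco 1, Farrow 2, Harke 4, Arden 1 (sum 16, leaving 2 seats).
Remainders in descending order: Eskel 0.752, Dorne 0.461, Farrow 0.305, Brisco 0.236, Carrow 0.125, Arden 0.107, Harke 0.014.
Largest remainders: Eskel, Dorne receive the extra seats.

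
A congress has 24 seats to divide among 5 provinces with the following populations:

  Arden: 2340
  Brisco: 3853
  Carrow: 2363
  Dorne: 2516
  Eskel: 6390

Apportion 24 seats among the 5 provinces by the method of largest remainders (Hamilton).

Arden: 3, Brisco: 5, Carrow: 3, Dorne: 4, Eskel: 9

The standard divisor is 17462/24 ≈ 727.583.
Standard quotas: Arden 3.2161, Brisco 5.2956, Carrow 3.2477, Dorne 3.4580, Eskel 8.7825.
Lower quotas: Arden 3, Brisco 5, Carrow 3, Dorne 3, Eskel 8 (sum 22, leaving 2 seats).
Remainders in descending order: Eskel 0.7825, Dorne 0.4580, Brisco 0.2956, Carrow 0.2477, Arden 0.2161.
Largest remainders: Eskel, Dorne receive the extra seats.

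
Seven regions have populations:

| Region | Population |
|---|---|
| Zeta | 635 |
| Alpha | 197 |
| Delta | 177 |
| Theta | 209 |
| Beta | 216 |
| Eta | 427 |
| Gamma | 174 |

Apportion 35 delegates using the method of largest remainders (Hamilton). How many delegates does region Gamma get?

3

Total 2035; standard divisor 2035/35 ≈ 58.143.
Standard quotas: Zeta 10.921, Alpha 3.388, Delta 3.044, Theta 3.595, Beta 3.715, Eta 7.344, Gamma 2.993.
Lower quotas: Zeta 10, Alpha 3, Delta 3, Theta 3, Beta 3, Eta 7, Gamma 2 (sum 31, leaving 4 seats).
Remainders in descending order: Gamma 0.993, Zeta 0.921, Beta 0.715, Theta 0.595, Alpha 0.388, Eta 0.344, Delta 0.044.
The surplus seats go to Gamma, Zeta, Beta, Theta.
Gamma receives 3.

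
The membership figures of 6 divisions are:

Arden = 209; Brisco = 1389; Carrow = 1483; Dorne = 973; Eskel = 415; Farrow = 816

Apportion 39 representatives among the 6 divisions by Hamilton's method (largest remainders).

Total 5285; standard divisor 5285/39 ≈ 135.513.
Standard quotas: Arden 1.542, Brisco 10.250, Carrow 10.944, Dorne 7.180, Eskel 3.062, Farrow 6.022.
Lower quotas: Arden 1, Brisco 10, Carrow 10, Dorne 7, Eskel 3, Farrow 6 (sum 37, leaving 2 seats).
Remainders in descending order: Carrow 0.944, Arden 0.542, Brisco 0.250, Dorne 0.180, Eskel 0.062, Farrow 0.022.
The surplus seats go to Carrow, Arden.

Arden 2; Brisco 10; Carrow 11; Dorne 7; Eskel 3; Farrow 6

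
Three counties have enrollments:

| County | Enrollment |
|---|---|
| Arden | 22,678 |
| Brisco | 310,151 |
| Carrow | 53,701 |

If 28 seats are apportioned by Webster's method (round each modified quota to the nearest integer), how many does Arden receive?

Standard divisor 386530/28 ≈ 13804.643; standard quotas: Arden 1.643, Brisco 22.467, Carrow 3.890.
Rounding to the nearest integer gives Arden 2, Brisco 22, Carrow 4 — total 28, matching the house size, so no adjustment is needed.
Arden receives 2.

2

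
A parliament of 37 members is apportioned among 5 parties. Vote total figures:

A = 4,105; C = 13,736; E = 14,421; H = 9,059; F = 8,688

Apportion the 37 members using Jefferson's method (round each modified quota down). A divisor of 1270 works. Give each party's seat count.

With modified divisor 1270: modified quotas A 3.232, C 10.816, E 11.355, H 7.133, F 6.841.
Rounding down: A 3, C 10, E 11, H 7, F 6 (total 37).

A=3, C=10, E=11, H=7, F=6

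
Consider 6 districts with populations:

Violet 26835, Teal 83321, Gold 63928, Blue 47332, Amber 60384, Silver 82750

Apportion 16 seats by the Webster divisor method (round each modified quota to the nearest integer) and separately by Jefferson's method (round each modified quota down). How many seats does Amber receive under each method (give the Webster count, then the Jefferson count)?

Webster: Violet 1, Teal 4, Gold 3, Blue 2, Amber 3, Silver 3.
Jefferson: Violet 1, Teal 4, Gold 3, Blue 2, Amber 2, Silver 4.
Amber gets 3 under Webster and 2 under Jefferson.

3 and 2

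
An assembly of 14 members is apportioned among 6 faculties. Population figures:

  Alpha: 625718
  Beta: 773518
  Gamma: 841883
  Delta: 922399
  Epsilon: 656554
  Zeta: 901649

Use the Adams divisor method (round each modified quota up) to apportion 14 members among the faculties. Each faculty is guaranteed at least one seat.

Alpha 2, Beta 2, Gamma 2, Delta 3, Epsilon 2, Zeta 3

Standard divisor 4721721/14 ≈ 337265.786; standard quotas: Alpha 1.855, Beta 2.293, Gamma 2.496, Delta 2.735, Epsilon 1.947, Zeta 2.673.
Rounding up gives 2, 3, 3, 3, 2, 3 = 16 seats, so the divisor must be adjusted.
With modified divisor 435900: modified quotas Alpha 1.435, Beta 1.775, Gamma 1.931, Delta 2.116, Epsilon 1.506, Zeta 2.068.
Rounding up: Alpha 2, Beta 2, Gamma 2, Delta 3, Epsilon 2, Zeta 3 (total 14).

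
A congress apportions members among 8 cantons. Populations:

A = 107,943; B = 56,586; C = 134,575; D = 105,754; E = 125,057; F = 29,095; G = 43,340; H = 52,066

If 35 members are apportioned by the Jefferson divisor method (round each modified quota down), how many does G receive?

2

Standard divisor 654416/35 ≈ 18697.6; standard quotas: A 5.773, B 3.026, C 7.197, D 5.656, E 6.688, F 1.556, G 2.318, H 2.785.
Rounding down gives 5, 3, 7, 5, 6, 1, 2, 2 = 31 seats, so the divisor must be adjusted.
With modified divisor 17100: modified quotas A 6.312, B 3.309, C 7.870, D 6.184, E 7.313, F 1.701, G 2.535, H 3.045.
Rounding down: A 6, B 3, C 7, D 6, E 7, F 1, G 2, H 3 (total 35).
G receives 2.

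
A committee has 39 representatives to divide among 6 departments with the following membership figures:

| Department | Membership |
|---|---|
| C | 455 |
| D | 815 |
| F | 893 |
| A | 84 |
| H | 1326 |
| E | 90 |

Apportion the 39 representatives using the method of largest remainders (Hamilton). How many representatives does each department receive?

Total 3663; standard divisor 3663/39 ≈ 93.923.
Standard quotas: C 4.844, D 8.677, F 9.508, A 0.894, H 14.118, E 0.958.
Lower quotas: C 4, D 8, F 9, A 0, H 14, E 0 (sum 35, leaving 4 seats).
Remainders in descending order: E 0.958, A 0.894, C 0.844, D 0.677, F 0.508, H 0.118.
Largest remainders: E, A, C, D receive the extra seats.

C 5; D 9; F 9; A 1; H 14; E 1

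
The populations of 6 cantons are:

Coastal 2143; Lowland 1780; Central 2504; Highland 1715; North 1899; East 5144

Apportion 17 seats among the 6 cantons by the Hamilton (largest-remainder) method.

Standard divisor: 15185 ÷ 17 ≈ 893.235.
Standard quotas: Coastal 2.3991, Lowland 1.9928, Central 2.8033, Highland 1.9200, North 2.1260, East 5.7588.
Lower quotas: Coastal 2, Lowland 1, Central 2, Highland 1, North 2, East 5 (sum 13, leaving 4 seats).
Remainders in descending order: Lowland 0.9928, Highland 0.9200, Central 0.8033, East 0.7588, Coastal 0.3991, North 0.1260.
Largest remainders: Lowland, Highland, Central, East receive the extra seats.

Coastal 2; Lowland 2; Central 3; Highland 2; North 2; East 6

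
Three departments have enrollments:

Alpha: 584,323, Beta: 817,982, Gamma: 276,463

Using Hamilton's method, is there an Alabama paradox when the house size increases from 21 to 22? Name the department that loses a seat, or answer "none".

At 21 seats: Alpha 7, Beta 10, Gamma 4.
At 22 seats: Alpha 8, Beta 11, Gamma 3.
Gamma drops from 4 to 3.

Gamma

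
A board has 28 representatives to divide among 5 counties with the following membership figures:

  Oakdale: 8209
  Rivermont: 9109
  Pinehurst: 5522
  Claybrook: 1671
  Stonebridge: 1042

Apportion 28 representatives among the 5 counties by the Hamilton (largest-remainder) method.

Standard divisor: 25553 ÷ 28 ≈ 912.607.
Standard quotas: Oakdale 8.9951, Rivermont 9.9813, Pinehurst 6.0508, Claybrook 1.8310, Stonebridge 1.1418.
Lower quotas: Oakdale 8, Rivermont 9, Pinehurst 6, Claybrook 1, Stonebridge 1 (sum 25, leaving 3 seats).
Remainders in descending order: Oakdale 0.9951, Rivermont 0.9813, Claybrook 0.8310, Stonebridge 0.1418, Pinehurst 0.0508.
The surplus seats go to Oakdale, Rivermont, Claybrook.

Oakdale=9, Rivermont=10, Pinehurst=6, Claybrook=2, Stonebridge=1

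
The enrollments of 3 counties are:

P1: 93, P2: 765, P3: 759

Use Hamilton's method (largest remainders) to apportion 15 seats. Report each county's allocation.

P1 1; P2 7; P3 7

The standard divisor is 1617/15 ≈ 107.8.
Standard quotas: P1 0.863, P2 7.096, P3 7.041.
Lower quotas: P1 0, P2 7, P3 7 (sum 14, leaving 1 seat).
Remainders in descending order: P1 0.863, P2 0.096, P3 0.041.
The surplus seat goes to P1.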